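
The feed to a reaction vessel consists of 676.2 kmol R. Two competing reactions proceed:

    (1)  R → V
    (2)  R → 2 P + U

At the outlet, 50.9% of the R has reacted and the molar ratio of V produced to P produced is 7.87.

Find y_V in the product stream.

Conversion of R: R consumed = 0.509 × 676.2 = 344.2 kmol = 1ξ₁ + 1ξ₂.
Selectivity: 1ξ₁ / (2ξ₂) = 7.87 → ξ₁ = 15.74 ξ₂.
Substitute: (1·15.74 + 1) ξ₂ = 344.2 → ξ₂ = 20.56 kmol, ξ₁ = 323.6 kmol.
Outlet amounts (n = n₀ + Σ ν·ξ):
  R: 676.2 − 1(323.6) − 1(20.56) = 332
  V: 0 + 1(323.6) = 323.6
  P: 0 + 2(20.56) = 41.12
  U: 0 + 1(20.56) = 20.56
Total out = 717.3 kmol; y_V = 323.6 / 717.3 = 0.4512.

0.451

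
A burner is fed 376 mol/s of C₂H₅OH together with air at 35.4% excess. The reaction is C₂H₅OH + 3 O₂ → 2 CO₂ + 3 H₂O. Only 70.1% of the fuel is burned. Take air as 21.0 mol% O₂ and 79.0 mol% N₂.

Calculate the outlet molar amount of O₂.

737 mol/s

Stoichiometric O₂ = 3 × 376 = 1128 mol/s; O₂ fed = 1128 × 1.354 = 1527 mol/s.
N₂ fed = 1527 × 79/21 = 5746 mol/s.
Fuel reacted = 0.701 × 376 → ξ = 263.6 mol/s.
Outlet (n = n₀ + ν ξ):
  C₂H₅OH: 376 − 1(263.6) = 112.4
  O₂: 1527 − 3(263.6) = 736.6
  N₂: 5746 (inert)
  CO₂: 0 + 2(263.6) = 527.2
  H₂O: 0 + 3(263.6) = 790.7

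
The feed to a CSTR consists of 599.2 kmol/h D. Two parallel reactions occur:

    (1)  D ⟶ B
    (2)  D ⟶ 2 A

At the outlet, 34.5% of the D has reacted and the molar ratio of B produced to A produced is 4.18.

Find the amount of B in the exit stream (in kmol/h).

Conversion of D: D consumed = 0.345 × 599.2 = 206.7 kmol/h = 1ξ₁ + 1ξ₂.
Selectivity: 1ξ₁ / (2ξ₂) = 4.18 → ξ₁ = 8.36 ξ₂.
Substitute: (1·8.36 + 1) ξ₂ = 206.7 → ξ₂ = 22.09 kmol/h, ξ₁ = 184.6 kmol/h.
Outlet amounts (n = n₀ + Σ ν·ξ):
  D: 599.2 − 1(184.6) − 1(22.09) = 392.5
  B: 0 + 1(184.6) = 184.6
  A: 0 + 2(22.09) = 44.17

185 kmol/h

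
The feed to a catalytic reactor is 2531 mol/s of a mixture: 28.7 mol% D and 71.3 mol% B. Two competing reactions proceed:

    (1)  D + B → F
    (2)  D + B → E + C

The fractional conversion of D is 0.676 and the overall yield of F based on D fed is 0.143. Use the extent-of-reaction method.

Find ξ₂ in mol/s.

Yield of F: 1ξ₁ / 726.4 = 0.143 → ξ₁ = 103.9 mol/s.
Conversion of D: 1ξ₁ + 1ξ₂ = 0.676 × 726.4 = 491 → ξ₂ = 387.2 mol/s.
Outlet amounts (n = n₀ + Σ ν·ξ):
  D: 726.4 − 1(103.9) − 1(387.2) = 235.4
  B: 1805 − 1(103.9) − 1(387.2) = 1314
  F: 0 + 1(103.9) = 103.9
  E: 0 + 1(387.2) = 387.2
  C: 0 + 1(387.2) = 387.2

ξ₂ = 387 mol/s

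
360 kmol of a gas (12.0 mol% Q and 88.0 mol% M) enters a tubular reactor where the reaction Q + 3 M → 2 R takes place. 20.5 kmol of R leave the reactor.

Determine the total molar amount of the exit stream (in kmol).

For R: n = n₀ + 2ξ → 20.5 = 0 + 2ξ, giving ξ = 10.25 kmol.
Outlet amounts (n = n₀ + ν ξ):
  Q: 43.2 − 1(10.25) = 32.95
  M: 316.8 − 3(10.25) = 286.1
  R: 0 + 2(10.25) = 20.5
Total out = 32.95 + 286.1 + 20.5 = 339.5 kmol.

340 kmol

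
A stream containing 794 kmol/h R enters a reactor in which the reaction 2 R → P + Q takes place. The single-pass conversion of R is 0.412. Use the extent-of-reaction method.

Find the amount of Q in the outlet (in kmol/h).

164 kmol/h

R reacted = 0.412 × 794 = 327.1 kmol/h; ν_R = −2, so ξ = 327.1/2 = 163.6 kmol/h.
Outlet amounts (n = n₀ + ν ξ):
  R: 794 − 2(163.6) = 466.9
  P: 0 + 1(163.6) = 163.6
  Q: 0 + 1(163.6) = 163.6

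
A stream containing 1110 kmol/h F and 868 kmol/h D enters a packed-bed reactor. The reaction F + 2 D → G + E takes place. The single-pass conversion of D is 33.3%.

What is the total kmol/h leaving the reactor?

1830 kmol/h

D reacted = 0.333 × 868 = 289 kmol/h; ν_D = −2, so ξ = 289/2 = 144.5 kmol/h.
Outlet amounts (n = n₀ + ν ξ):
  F: 1110 − 1(144.5) = 965.5
  D: 868 − 2(144.5) = 579
  G: 0 + 1(144.5) = 144.5
  E: 0 + 1(144.5) = 144.5
Total out = 965.5 + 579 + 144.5 + 144.5 = 1833 kmol/h.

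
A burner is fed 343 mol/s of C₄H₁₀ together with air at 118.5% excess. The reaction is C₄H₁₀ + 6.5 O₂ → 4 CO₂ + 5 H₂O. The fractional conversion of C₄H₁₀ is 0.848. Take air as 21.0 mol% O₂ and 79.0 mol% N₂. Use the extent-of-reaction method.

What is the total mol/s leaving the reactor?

24000 mol/s

Stoichiometric O₂ = 6.5 × 343 = 2230 mol/s; O₂ fed = 2230 × 2.185 = 4871 mol/s.
N₂ fed = 4871 × 79/21 = 18330 mol/s.
Fuel reacted = 0.848 × 343 → ξ = 290.9 mol/s.
Outlet (n = n₀ + ν ξ):
  C₄H₁₀: 343 − 1(290.9) = 52.14
  O₂: 4871 − 6.5(290.9) = 2981
  N₂: 18330 (inert)
  CO₂: 0 + 4(290.9) = 1163
  H₂O: 0 + 5(290.9) = 1454
Total out = 52.14 + 2981 + 18330 + 1163 + 1454 = 23980 mol/s.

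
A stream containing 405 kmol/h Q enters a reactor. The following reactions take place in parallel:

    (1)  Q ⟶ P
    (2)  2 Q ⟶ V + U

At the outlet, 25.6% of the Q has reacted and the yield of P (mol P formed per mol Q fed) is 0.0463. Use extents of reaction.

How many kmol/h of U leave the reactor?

42.5 kmol/h

Yield of P: 1ξ₁ / 405 = 0.0463 → ξ₁ = 18.75 kmol/h.
Conversion of Q: 1ξ₁ + 2ξ₂ = 0.256 × 405 = 103.7 → ξ₂ = 42.46 kmol/h.
Outlet amounts (n = n₀ + Σ ν·ξ):
  Q: 405 − 1(18.75) − 2(42.46) = 301.3
  P: 0 + 1(18.75) = 18.75
  V: 0 + 1(42.46) = 42.46
  U: 0 + 1(42.46) = 42.46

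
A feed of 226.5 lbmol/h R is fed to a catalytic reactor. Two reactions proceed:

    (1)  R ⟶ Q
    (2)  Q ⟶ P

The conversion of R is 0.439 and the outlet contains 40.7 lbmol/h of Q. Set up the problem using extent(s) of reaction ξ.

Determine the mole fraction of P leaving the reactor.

0.259

Conversion of R: R consumed = 1ξ₁ = 0.439 × 226.5 → ξ₁ = 99.43 lbmol/h.
Q balance: n_Q = 0 + 1ξ₁ − 1ξ₂ = 40.7 → ξ₂ = (1·99.43 − 40.7)/1 = 58.73 lbmol/h.
Outlet amounts (n = n₀ + Σ ν·ξ):
  R: 226.5 − 1(99.43) = 127.1
  Q: 0 + 1(99.43) − 1(58.73) = 40.7
  P: 0 + 1(58.73) = 58.73
Total out = 226.5 lbmol/h; y_P = 58.73 / 226.5 = 0.2593.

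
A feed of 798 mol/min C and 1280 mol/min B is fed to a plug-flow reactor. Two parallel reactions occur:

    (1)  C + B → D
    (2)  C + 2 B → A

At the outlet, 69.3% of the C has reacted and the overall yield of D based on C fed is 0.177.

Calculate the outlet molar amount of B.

Yield of D: 1ξ₁ / 798 = 0.177 → ξ₁ = 141.2 mol/min.
Conversion of C: 1ξ₁ + 1ξ₂ = 0.693 × 798 = 553 → ξ₂ = 411.8 mol/min.
Outlet amounts (n = n₀ + Σ ν·ξ):
  C: 798 − 1(141.2) − 1(411.8) = 245
  B: 1280 − 1(141.2) − 2(411.8) = 315.2
  D: 0 + 1(141.2) = 141.2
  A: 0 + 1(411.8) = 411.8

315 mol/min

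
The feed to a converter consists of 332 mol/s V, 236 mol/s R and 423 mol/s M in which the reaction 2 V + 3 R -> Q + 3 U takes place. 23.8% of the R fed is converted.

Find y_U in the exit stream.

R reacted = 0.238 × 236 = 56.17 mol/s; ν_R = −3, so ξ = 56.17/3 = 18.72 mol/s.
Outlet amounts (n = n₀ + ν ξ):
  V: 332 − 2(18.72) = 294.6
  R: 236 − 3(18.72) = 179.8
  Q: 0 + 1(18.72) = 18.72
  U: 0 + 3(18.72) = 56.17
  M: 423 (inert)
Total out = 972.3 mol/s; y_U = 56.17 / 972.3 = 0.05777.

0.0578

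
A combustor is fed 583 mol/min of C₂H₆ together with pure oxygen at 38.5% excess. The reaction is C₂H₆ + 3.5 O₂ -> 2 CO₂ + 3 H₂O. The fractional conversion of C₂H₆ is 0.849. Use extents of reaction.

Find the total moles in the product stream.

Stoichiometric O₂ = 3.5 × 583 = 2040 mol/min; O₂ fed = 2040 × 1.385 = 2826 mol/min.
Fuel reacted = 0.849 × 583 → ξ = 495 mol/min.
Outlet (n = n₀ + ν ξ):
  C₂H₆: 583 − 1(495) = 88.03
  O₂: 2826 − 3.5(495) = 1094
  CO₂: 0 + 2(495) = 989.9
  H₂O: 0 + 3(495) = 1485
Total out = 88.03 + 1094 + 989.9 + 1485 = 3657 mol/min.

3660 mol/min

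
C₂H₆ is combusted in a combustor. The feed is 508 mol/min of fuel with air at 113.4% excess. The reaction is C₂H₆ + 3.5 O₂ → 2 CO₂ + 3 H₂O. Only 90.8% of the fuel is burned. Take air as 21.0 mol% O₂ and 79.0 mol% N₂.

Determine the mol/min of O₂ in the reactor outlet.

Stoichiometric O₂ = 3.5 × 508 = 1778 mol/min; O₂ fed = 1778 × 2.134 = 3794 mol/min.
N₂ fed = 3794 × 79/21 = 14270 mol/min.
Fuel reacted = 0.908 × 508 → ξ = 461.3 mol/min.
Outlet (n = n₀ + ν ξ):
  C₂H₆: 508 − 1(461.3) = 46.74
  O₂: 3794 − 3.5(461.3) = 2180
  N₂: 14270 (inert)
  CO₂: 0 + 2(461.3) = 922.5
  H₂O: 0 + 3(461.3) = 1384

2180 mol/min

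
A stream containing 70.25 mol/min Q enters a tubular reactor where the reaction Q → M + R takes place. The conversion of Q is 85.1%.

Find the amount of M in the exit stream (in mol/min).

Q reacted = 0.851 × 70.25 = 59.78 mol/min; ν_Q = −1, so ξ = 59.78/1 = 59.78 mol/min.
Outlet amounts (n = n₀ + ν ξ):
  Q: 70.25 − 1(59.78) = 10.47
  M: 0 + 1(59.78) = 59.78
  R: 0 + 1(59.78) = 59.78

59.8 mol/min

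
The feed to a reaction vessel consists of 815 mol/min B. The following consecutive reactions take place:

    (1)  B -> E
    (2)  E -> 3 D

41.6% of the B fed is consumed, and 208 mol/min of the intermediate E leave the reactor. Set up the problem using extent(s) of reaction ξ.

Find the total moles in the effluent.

Conversion of B: B consumed = 1ξ₁ = 0.416 × 815 → ξ₁ = 339 mol/min.
E balance: n_E = 0 + 1ξ₁ − 1ξ₂ = 208 → ξ₂ = (1·339 − 208)/1 = 131 mol/min.
Outlet amounts (n = n₀ + Σ ν·ξ):
  B: 815 − 1(339) = 476
  E: 0 + 1(339) − 1(131) = 208
  D: 0 + 3(131) = 393.1
Total out = 476 + 208 + 393.1 = 1077 mol/min.

1080 mol/min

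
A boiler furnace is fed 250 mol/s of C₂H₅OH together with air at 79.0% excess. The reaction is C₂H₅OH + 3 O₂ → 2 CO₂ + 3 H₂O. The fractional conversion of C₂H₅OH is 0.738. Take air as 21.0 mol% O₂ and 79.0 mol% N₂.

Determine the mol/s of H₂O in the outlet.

554 mol/s

Stoichiometric O₂ = 3 × 250 = 750 mol/s; O₂ fed = 750 × 1.790 = 1342 mol/s.
N₂ fed = 1342 × 79/21 = 5050 mol/s.
Fuel reacted = 0.738 × 250 → ξ = 184.5 mol/s.
Outlet (n = n₀ + ν ξ):
  C₂H₅OH: 250 − 1(184.5) = 65.5
  O₂: 1342 − 3(184.5) = 789
  N₂: 5050 (inert)
  CO₂: 0 + 2(184.5) = 369
  H₂O: 0 + 3(184.5) = 553.5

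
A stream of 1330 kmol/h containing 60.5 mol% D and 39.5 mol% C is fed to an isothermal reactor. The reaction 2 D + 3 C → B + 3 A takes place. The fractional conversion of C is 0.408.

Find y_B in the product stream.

C reacted = 0.408 × 525.4 = 214.3 kmol/h; ν_C = −3, so ξ = 214.3/3 = 71.45 kmol/h.
Outlet amounts (n = n₀ + ν ξ):
  D: 804.6 − 2(71.45) = 661.8
  C: 525.4 − 3(71.45) = 311
  B: 0 + 1(71.45) = 71.45
  A: 0 + 3(71.45) = 214.3
Total out = 1259 kmol/h; y_B = 71.45 / 1259 = 0.05677.

0.0568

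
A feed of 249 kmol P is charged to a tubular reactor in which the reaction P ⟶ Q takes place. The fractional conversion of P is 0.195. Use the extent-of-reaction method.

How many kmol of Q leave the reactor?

48.6 kmol

P reacted = 0.195 × 249 = 48.55 kmol; ν_P = −1, so ξ = 48.55/1 = 48.55 kmol.
Outlet amounts (n = n₀ + ν ξ):
  P: 249 − 1(48.55) = 200.4
  Q: 0 + 1(48.55) = 48.55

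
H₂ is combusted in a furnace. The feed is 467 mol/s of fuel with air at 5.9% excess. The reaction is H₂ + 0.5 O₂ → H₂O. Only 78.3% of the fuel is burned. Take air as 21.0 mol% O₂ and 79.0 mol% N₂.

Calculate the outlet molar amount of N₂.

Stoichiometric O₂ = 0.5 × 467 = 233.5 mol/s; O₂ fed = 233.5 × 1.059 = 247.3 mol/s.
N₂ fed = 247.3 × 79/21 = 930.2 mol/s.
Fuel reacted = 0.783 × 467 → ξ = 365.7 mol/s.
Outlet (n = n₀ + ν ξ):
  H₂: 467 − 1(365.7) = 101.3
  O₂: 247.3 − 0.5(365.7) = 64.45
  N₂: 930.2 (inert)
  H₂O: 0 + 1(365.7) = 365.7

930 mol/s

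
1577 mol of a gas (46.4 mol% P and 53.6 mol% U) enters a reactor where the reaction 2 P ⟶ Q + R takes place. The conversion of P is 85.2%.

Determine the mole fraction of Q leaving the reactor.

P reacted = 0.852 × 731.7 = 623.4 mol; ν_P = −2, so ξ = 623.4/2 = 311.7 mol.
Outlet amounts (n = n₀ + ν ξ):
  P: 731.7 − 2(311.7) = 108.3
  Q: 0 + 1(311.7) = 311.7
  R: 0 + 1(311.7) = 311.7
  U: 845.3 (inert)
Total out = 1577 mol; y_Q = 311.7 / 1577 = 0.1977.

0.198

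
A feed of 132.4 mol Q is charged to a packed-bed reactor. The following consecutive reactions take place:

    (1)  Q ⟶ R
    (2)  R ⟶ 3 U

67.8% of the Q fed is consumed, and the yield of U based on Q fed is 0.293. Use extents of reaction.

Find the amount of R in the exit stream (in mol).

76.8 mol

Conversion of Q: Q consumed = 1ξ₁ = 0.678 × 132.4 → ξ₁ = 89.77 mol.
Yield of U: 3ξ₂ / 132.4 = 0.293 → ξ₂ = 12.93 mol.
Outlet amounts (n = n₀ + Σ ν·ξ):
  Q: 132.4 − 1(89.77) = 42.63
  R: 0 + 1(89.77) − 1(12.93) = 76.84
  U: 0 + 3(12.93) = 38.79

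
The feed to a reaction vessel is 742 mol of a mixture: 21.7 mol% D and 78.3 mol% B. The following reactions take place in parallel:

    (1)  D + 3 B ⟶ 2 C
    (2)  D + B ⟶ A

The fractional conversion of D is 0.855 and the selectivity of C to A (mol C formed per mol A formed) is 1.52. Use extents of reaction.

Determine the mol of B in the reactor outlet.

324 mol

Conversion of D: D consumed = 0.855 × 161 = 137.7 mol = 1ξ₁ + 1ξ₂.
Selectivity: 2ξ₁ / (1ξ₂) = 1.52 → ξ₁ = 0.76 ξ₂.
Substitute: (1·0.76 + 1) ξ₂ = 137.7 → ξ₂ = 78.22 mol, ξ₁ = 59.45 mol.
Outlet amounts (n = n₀ + Σ ν·ξ):
  D: 161 − 1(59.45) − 1(78.22) = 23.35
  B: 581 − 3(59.45) − 1(78.22) = 324.4
  C: 0 + 2(59.45) = 118.9
  A: 0 + 1(78.22) = 78.22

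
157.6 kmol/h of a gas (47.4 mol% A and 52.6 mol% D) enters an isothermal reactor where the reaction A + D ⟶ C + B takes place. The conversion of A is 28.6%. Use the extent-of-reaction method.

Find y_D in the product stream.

A reacted = 0.286 × 74.7 = 21.36 kmol/h; ν_A = −1, so ξ = 21.36/1 = 21.36 kmol/h.
Outlet amounts (n = n₀ + ν ξ):
  A: 74.7 − 1(21.36) = 53.34
  D: 82.9 − 1(21.36) = 61.53
  C: 0 + 1(21.36) = 21.36
  B: 0 + 1(21.36) = 21.36
Total out = 157.6 kmol/h; y_D = 61.53 / 157.6 = 0.3904.

0.39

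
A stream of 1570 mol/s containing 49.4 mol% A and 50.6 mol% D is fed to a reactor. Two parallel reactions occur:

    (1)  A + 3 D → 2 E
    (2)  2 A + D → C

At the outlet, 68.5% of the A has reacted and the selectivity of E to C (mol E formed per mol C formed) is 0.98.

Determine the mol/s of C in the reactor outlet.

213 mol/s

Conversion of A: A consumed = 0.685 × 775.6 = 531.3 mol/s = 1ξ₁ + 2ξ₂.
Selectivity: 2ξ₁ / (1ξ₂) = 0.98 → ξ₁ = 0.49 ξ₂.
Substitute: (1·0.49 + 2) ξ₂ = 531.3 → ξ₂ = 213.4 mol/s, ξ₁ = 104.5 mol/s.
Outlet amounts (n = n₀ + Σ ν·ξ):
  A: 775.6 − 1(104.5) − 2(213.4) = 244.3
  D: 794.4 − 3(104.5) − 1(213.4) = 267.4
  E: 0 + 2(104.5) = 209.1
  C: 0 + 1(213.4) = 213.4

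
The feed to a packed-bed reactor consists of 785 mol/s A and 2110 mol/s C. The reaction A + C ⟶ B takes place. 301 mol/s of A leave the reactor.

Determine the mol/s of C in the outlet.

1630 mol/s

For A: n = n₀ − 1ξ → 301 = 785 − 1ξ, giving ξ = 484 mol/s.
Outlet amounts (n = n₀ + ν ξ):
  A: 785 − 1(484) = 301
  C: 2110 − 1(484) = 1626
  B: 0 + 1(484) = 484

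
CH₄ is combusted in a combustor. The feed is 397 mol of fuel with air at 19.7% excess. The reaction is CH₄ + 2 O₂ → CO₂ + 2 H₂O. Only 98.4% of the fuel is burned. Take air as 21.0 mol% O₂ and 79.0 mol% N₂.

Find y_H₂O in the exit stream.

Stoichiometric O₂ = 2 × 397 = 794 mol; O₂ fed = 794 × 1.197 = 950.4 mol.
N₂ fed = 950.4 × 79/21 = 3575 mol.
Fuel reacted = 0.984 × 397 → ξ = 390.6 mol.
Outlet (n = n₀ + ν ξ):
  CH₄: 397 − 1(390.6) = 6.352
  O₂: 950.4 − 2(390.6) = 169.1
  N₂: 3575 (inert)
  CO₂: 0 + 1(390.6) = 390.6
  H₂O: 0 + 2(390.6) = 781.3
Total out = 4923 mol; y_H₂O = 781.3 / 4923 = 0.1587.

0.159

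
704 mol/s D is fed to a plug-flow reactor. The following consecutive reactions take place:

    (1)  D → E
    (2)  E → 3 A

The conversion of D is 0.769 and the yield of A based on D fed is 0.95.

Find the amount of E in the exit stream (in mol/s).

318 mol/s

Conversion of D: D consumed = 1ξ₁ = 0.769 × 704 → ξ₁ = 541.4 mol/s.
Yield of A: 3ξ₂ / 704 = 0.95 → ξ₂ = 222.9 mol/s.
Outlet amounts (n = n₀ + Σ ν·ξ):
  D: 704 − 1(541.4) = 162.6
  E: 0 + 1(541.4) − 1(222.9) = 318.4
  A: 0 + 3(222.9) = 668.8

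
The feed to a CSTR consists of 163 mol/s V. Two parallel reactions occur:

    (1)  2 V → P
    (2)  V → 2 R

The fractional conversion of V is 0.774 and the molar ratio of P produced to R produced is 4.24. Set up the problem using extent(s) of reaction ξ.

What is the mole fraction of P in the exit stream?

Conversion of V: V consumed = 0.774 × 163 = 126.2 mol/s = 2ξ₁ + 1ξ₂.
Selectivity: 1ξ₁ / (2ξ₂) = 4.24 → ξ₁ = 8.48 ξ₂.
Substitute: (2·8.48 + 1) ξ₂ = 126.2 → ξ₂ = 7.025 mol/s, ξ₁ = 59.57 mol/s.
Outlet amounts (n = n₀ + Σ ν·ξ):
  V: 163 − 2(59.57) − 1(7.025) = 36.84
  P: 0 + 1(59.57) = 59.57
  R: 0 + 2(7.025) = 14.05
Total out = 110.5 mol/s; y_P = 59.57 / 110.5 = 0.5393.

0.539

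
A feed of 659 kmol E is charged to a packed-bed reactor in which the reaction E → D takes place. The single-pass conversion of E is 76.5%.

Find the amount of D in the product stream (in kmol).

E reacted = 0.765 × 659 = 504.1 kmol; ν_E = −1, so ξ = 504.1/1 = 504.1 kmol.
Outlet amounts (n = n₀ + ν ξ):
  E: 659 − 1(504.1) = 154.9
  D: 0 + 1(504.1) = 504.1

504 kmol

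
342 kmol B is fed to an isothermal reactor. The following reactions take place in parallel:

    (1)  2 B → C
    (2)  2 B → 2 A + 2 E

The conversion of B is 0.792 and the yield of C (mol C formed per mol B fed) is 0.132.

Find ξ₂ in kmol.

ξ₂ = 90.3 kmol

Yield of C: 1ξ₁ / 342 = 0.132 → ξ₁ = 45.14 kmol.
Conversion of B: 2ξ₁ + 2ξ₂ = 0.792 × 342 = 270.9 → ξ₂ = 90.29 kmol.
Outlet amounts (n = n₀ + Σ ν·ξ):
  B: 342 − 2(45.14) − 2(90.29) = 71.14
  C: 0 + 1(45.14) = 45.14
  A: 0 + 2(90.29) = 180.6
  E: 0 + 2(90.29) = 180.6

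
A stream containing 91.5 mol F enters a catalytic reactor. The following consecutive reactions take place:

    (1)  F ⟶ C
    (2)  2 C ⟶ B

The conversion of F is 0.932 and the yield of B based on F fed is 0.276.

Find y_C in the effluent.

0.525

Conversion of F: F consumed = 1ξ₁ = 0.932 × 91.5 → ξ₁ = 85.28 mol.
Yield of B: 1ξ₂ / 91.5 = 0.276 → ξ₂ = 25.25 mol.
Outlet amounts (n = n₀ + Σ ν·ξ):
  F: 91.5 − 1(85.28) = 6.222
  C: 0 + 1(85.28) − 2(25.25) = 34.77
  B: 0 + 1(25.25) = 25.25
Total out = 66.25 mol; y_C = 34.77 / 66.25 = 0.5249.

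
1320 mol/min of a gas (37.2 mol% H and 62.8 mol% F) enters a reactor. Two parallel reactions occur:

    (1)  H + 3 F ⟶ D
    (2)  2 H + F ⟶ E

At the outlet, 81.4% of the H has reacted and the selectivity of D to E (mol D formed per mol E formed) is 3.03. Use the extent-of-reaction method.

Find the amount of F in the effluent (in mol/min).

Conversion of H: H consumed = 0.814 × 491 = 399.7 mol/min = 1ξ₁ + 2ξ₂.
Selectivity: 1ξ₁ / (1ξ₂) = 3.03 → ξ₁ = 3.03 ξ₂.
Substitute: (1·3.03 + 2) ξ₂ = 399.7 → ξ₂ = 79.46 mol/min, ξ₁ = 240.8 mol/min.
Outlet amounts (n = n₀ + Σ ν·ξ):
  H: 491 − 1(240.8) − 2(79.46) = 91.33
  F: 829 − 3(240.8) − 1(79.46) = 27.16
  D: 0 + 1(240.8) = 240.8
  E: 0 + 1(79.46) = 79.46

27.2 mol/min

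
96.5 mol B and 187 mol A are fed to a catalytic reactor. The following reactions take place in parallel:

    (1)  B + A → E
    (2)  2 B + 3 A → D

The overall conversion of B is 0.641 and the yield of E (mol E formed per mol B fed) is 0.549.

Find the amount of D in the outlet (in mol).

4.44 mol

Yield of E: 1ξ₁ / 96.5 = 0.549 → ξ₁ = 52.98 mol.
Conversion of B: 1ξ₁ + 2ξ₂ = 0.641 × 96.5 = 61.86 → ξ₂ = 4.439 mol.
Outlet amounts (n = n₀ + Σ ν·ξ):
  B: 96.5 − 1(52.98) − 2(4.439) = 34.64
  A: 187 − 1(52.98) − 3(4.439) = 120.7
  E: 0 + 1(52.98) = 52.98
  D: 0 + 1(4.439) = 4.439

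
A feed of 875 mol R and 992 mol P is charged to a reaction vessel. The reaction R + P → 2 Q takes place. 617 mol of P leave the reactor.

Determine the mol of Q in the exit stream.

For P: n = n₀ − 1ξ → 617 = 992 − 1ξ, giving ξ = 375 mol.
Outlet amounts (n = n₀ + ν ξ):
  R: 875 − 1(375) = 500
  P: 992 − 1(375) = 617
  Q: 0 + 2(375) = 750

750 mol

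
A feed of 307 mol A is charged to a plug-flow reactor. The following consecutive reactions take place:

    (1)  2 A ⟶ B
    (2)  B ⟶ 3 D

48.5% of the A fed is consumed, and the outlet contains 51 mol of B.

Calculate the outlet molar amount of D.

Conversion of A: A consumed = 2ξ₁ = 0.485 × 307 → ξ₁ = 74.45 mol.
B balance: n_B = 0 + 1ξ₁ − 1ξ₂ = 51 → ξ₂ = (1·74.45 − 51)/1 = 23.45 mol.
Outlet amounts (n = n₀ + Σ ν·ξ):
  A: 307 − 2(74.45) = 158.1
  B: 0 + 1(74.45) − 1(23.45) = 51
  D: 0 + 3(23.45) = 70.34

70.3 mol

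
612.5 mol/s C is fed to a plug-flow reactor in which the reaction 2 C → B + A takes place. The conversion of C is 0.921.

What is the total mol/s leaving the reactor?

C reacted = 0.921 × 612.5 = 564.1 mol/s; ν_C = −2, so ξ = 564.1/2 = 282.1 mol/s.
Outlet amounts (n = n₀ + ν ξ):
  C: 612.5 − 2(282.1) = 48.39
  B: 0 + 1(282.1) = 282.1
  A: 0 + 1(282.1) = 282.1
Total out = 48.39 + 282.1 + 282.1 = 612.5 mol/s.

612 mol/s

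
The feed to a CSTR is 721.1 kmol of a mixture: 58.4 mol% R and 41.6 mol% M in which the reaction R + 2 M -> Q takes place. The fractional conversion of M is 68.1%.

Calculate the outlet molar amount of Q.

M reacted = 0.681 × 300 = 204.3 kmol; ν_M = −2, so ξ = 204.3/2 = 102.1 kmol.
Outlet amounts (n = n₀ + ν ξ):
  R: 421.1 − 1(102.1) = 319
  M: 300 − 2(102.1) = 95.69
  Q: 0 + 1(102.1) = 102.1

102 kmol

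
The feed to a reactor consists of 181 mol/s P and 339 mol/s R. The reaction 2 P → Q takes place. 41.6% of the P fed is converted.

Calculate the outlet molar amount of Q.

P reacted = 0.416 × 181 = 75.3 mol/s; ν_P = −2, so ξ = 75.3/2 = 37.65 mol/s.
Outlet amounts (n = n₀ + ν ξ):
  P: 181 − 2(37.65) = 105.7
  Q: 0 + 1(37.65) = 37.65
  R: 339 (inert)

37.6 mol/s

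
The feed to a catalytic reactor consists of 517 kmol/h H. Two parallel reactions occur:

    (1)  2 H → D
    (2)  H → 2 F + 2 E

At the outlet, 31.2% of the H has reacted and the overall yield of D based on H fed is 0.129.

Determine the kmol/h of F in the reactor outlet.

Yield of D: 1ξ₁ / 517 = 0.129 → ξ₁ = 66.69 kmol/h.
Conversion of H: 2ξ₁ + 1ξ₂ = 0.312 × 517 = 161.3 → ξ₂ = 27.92 kmol/h.
Outlet amounts (n = n₀ + Σ ν·ξ):
  H: 517 − 2(66.69) − 1(27.92) = 355.7
  D: 0 + 1(66.69) = 66.69
  F: 0 + 2(27.92) = 55.84
  E: 0 + 2(27.92) = 55.84

55.8 kmol/h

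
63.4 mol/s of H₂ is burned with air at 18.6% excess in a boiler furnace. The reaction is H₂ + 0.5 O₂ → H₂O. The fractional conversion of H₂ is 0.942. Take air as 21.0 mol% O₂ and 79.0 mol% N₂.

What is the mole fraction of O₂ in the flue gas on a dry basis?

Stoichiometric O₂ = 0.5 × 63.4 = 31.7 mol/s; O₂ fed = 31.7 × 1.186 = 37.6 mol/s.
N₂ fed = 37.6 × 79/21 = 141.4 mol/s.
Fuel reacted = 0.942 × 63.4 → ξ = 59.72 mol/s.
Outlet (n = n₀ + ν ξ):
  H₂: 63.4 − 1(59.72) = 3.677
  O₂: 37.6 − 0.5(59.72) = 7.735
  N₂: 141.4 (inert)
  H₂O: 0 + 1(59.72) = 59.72
Dry total = 152.8 mol/s; y_O₂ (dry) = 7.735 / 152.8 = 0.05061.

0.0506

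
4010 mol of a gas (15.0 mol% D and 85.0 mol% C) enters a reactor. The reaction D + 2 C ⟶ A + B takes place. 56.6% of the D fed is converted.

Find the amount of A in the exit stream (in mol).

340 mol

D reacted = 0.566 × 601.5 = 340.4 mol; ν_D = −1, so ξ = 340.4/1 = 340.4 mol.
Outlet amounts (n = n₀ + ν ξ):
  D: 601.5 − 1(340.4) = 261.1
  C: 3408 − 2(340.4) = 2728
  A: 0 + 1(340.4) = 340.4
  B: 0 + 1(340.4) = 340.4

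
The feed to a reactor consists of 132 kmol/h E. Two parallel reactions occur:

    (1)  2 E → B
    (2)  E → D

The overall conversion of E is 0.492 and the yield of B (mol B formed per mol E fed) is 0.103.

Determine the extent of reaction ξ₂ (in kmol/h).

ξ₂ = 37.8 kmol/h

Yield of B: 1ξ₁ / 132 = 0.103 → ξ₁ = 13.6 kmol/h.
Conversion of E: 2ξ₁ + 1ξ₂ = 0.492 × 132 = 64.94 → ξ₂ = 37.75 kmol/h.
Outlet amounts (n = n₀ + Σ ν·ξ):
  E: 132 − 2(13.6) − 1(37.75) = 67.06
  B: 0 + 1(13.6) = 13.6
  D: 0 + 1(37.75) = 37.75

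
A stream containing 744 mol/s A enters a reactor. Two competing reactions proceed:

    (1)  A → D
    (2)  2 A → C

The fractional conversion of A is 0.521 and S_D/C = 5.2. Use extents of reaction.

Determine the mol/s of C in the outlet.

53.8 mol/s

Conversion of A: A consumed = 0.521 × 744 = 387.6 mol/s = 1ξ₁ + 2ξ₂.
Selectivity: 1ξ₁ / (1ξ₂) = 5.2 → ξ₁ = 5.2 ξ₂.
Substitute: (1·5.2 + 2) ξ₂ = 387.6 → ξ₂ = 53.84 mol/s, ξ₁ = 280 mol/s.
Outlet amounts (n = n₀ + Σ ν·ξ):
  A: 744 − 1(280) − 2(53.84) = 356.4
  D: 0 + 1(280) = 280
  C: 0 + 1(53.84) = 53.84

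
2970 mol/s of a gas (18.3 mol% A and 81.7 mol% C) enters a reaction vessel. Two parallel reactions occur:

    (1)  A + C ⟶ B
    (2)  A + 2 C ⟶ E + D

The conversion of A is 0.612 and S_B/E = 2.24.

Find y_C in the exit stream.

0.755

Conversion of A: A consumed = 0.612 × 543.5 = 332.6 mol/s = 1ξ₁ + 1ξ₂.
Selectivity: 1ξ₁ / (1ξ₂) = 2.24 → ξ₁ = 2.24 ξ₂.
Substitute: (1·2.24 + 1) ξ₂ = 332.6 → ξ₂ = 102.7 mol/s, ξ₁ = 230 mol/s.
Outlet amounts (n = n₀ + Σ ν·ξ):
  A: 543.5 − 1(230) − 1(102.7) = 210.9
  C: 2426 − 1(230) − 2(102.7) = 1991
  B: 0 + 1(230) = 230
  E: 0 + 1(102.7) = 102.7
  D: 0 + 1(102.7) = 102.7
Total out = 2637 mol/s; y_C = 1991 / 2637 = 0.755.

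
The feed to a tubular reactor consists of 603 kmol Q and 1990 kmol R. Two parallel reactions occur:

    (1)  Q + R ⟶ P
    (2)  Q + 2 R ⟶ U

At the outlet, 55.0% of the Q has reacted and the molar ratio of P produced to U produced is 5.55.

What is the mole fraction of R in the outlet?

Conversion of Q: Q consumed = 0.55 × 603 = 331.7 kmol = 1ξ₁ + 1ξ₂.
Selectivity: 1ξ₁ / (1ξ₂) = 5.55 → ξ₁ = 5.55 ξ₂.
Substitute: (1·5.55 + 1) ξ₂ = 331.7 → ξ₂ = 50.63 kmol, ξ₁ = 281 kmol.
Outlet amounts (n = n₀ + Σ ν·ξ):
  Q: 603 − 1(281) − 1(50.63) = 271.3
  R: 1990 − 1(281) − 2(50.63) = 1608
  P: 0 + 1(281) = 281
  U: 0 + 1(50.63) = 50.63
Total out = 2211 kmol; y_R = 1608 / 2211 = 0.7272.

0.727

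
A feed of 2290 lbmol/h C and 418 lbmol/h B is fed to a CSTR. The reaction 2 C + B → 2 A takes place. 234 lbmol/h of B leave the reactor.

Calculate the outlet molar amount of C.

For B: n = n₀ − 1ξ → 234 = 418 − 1ξ, giving ξ = 184 lbmol/h.
Outlet amounts (n = n₀ + ν ξ):
  C: 2290 − 2(184) = 1922
  B: 418 − 1(184) = 234
  A: 0 + 2(184) = 368

1920 lbmol/h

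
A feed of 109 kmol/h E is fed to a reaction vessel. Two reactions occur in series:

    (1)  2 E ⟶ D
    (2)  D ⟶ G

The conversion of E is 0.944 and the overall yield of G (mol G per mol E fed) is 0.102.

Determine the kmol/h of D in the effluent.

Conversion of E: E consumed = 2ξ₁ = 0.944 × 109 → ξ₁ = 51.45 kmol/h.
Yield of G: 1ξ₂ / 109 = 0.102 → ξ₂ = 11.12 kmol/h.
Outlet amounts (n = n₀ + Σ ν·ξ):
  E: 109 − 2(51.45) = 6.104
  D: 0 + 1(51.45) − 1(11.12) = 40.33
  G: 0 + 1(11.12) = 11.12

40.3 kmol/h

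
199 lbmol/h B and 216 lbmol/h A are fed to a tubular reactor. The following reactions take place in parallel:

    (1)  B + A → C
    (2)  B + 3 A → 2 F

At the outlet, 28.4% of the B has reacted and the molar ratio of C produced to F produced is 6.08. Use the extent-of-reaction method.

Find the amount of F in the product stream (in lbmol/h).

Conversion of B: B consumed = 0.284 × 199 = 56.52 lbmol/h = 1ξ₁ + 1ξ₂.
Selectivity: 1ξ₁ / (2ξ₂) = 6.08 → ξ₁ = 12.16 ξ₂.
Substitute: (1·12.16 + 1) ξ₂ = 56.52 → ξ₂ = 4.295 lbmol/h, ξ₁ = 52.22 lbmol/h.
Outlet amounts (n = n₀ + Σ ν·ξ):
  B: 199 − 1(52.22) − 1(4.295) = 142.5
  A: 216 − 1(52.22) − 3(4.295) = 150.9
  C: 0 + 1(52.22) = 52.22
  F: 0 + 2(4.295) = 8.589

8.59 lbmol/h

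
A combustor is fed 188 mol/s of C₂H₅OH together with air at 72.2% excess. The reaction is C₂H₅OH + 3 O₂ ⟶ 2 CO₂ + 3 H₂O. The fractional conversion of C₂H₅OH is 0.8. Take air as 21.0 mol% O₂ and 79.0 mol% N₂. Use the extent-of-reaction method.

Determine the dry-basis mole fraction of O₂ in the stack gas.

Stoichiometric O₂ = 3 × 188 = 564 mol/s; O₂ fed = 564 × 1.722 = 971.2 mol/s.
N₂ fed = 971.2 × 79/21 = 3654 mol/s.
Fuel reacted = 0.8 × 188 → ξ = 150.4 mol/s.
Outlet (n = n₀ + ν ξ):
  C₂H₅OH: 188 − 1(150.4) = 37.6
  O₂: 971.2 − 3(150.4) = 520
  N₂: 3654 (inert)
  CO₂: 0 + 2(150.4) = 300.8
  H₂O: 0 + 3(150.4) = 451.2
Dry total = 4512 mol/s; y_O₂ (dry) = 520 / 4512 = 0.1152.

0.115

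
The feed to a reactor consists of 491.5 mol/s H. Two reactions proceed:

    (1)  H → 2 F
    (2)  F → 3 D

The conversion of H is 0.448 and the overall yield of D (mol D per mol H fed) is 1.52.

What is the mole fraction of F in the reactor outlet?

Conversion of H: H consumed = 1ξ₁ = 0.448 × 491.5 → ξ₁ = 220.2 mol/s.
Yield of D: 3ξ₂ / 491.5 = 1.52 → ξ₂ = 249 mol/s.
Outlet amounts (n = n₀ + Σ ν·ξ):
  H: 491.5 − 1(220.2) = 271.3
  F: 0 + 2(220.2) − 1(249) = 191.4
  D: 0 + 3(249) = 747.1
Total out = 1210 mol/s; y_F = 191.4 / 1210 = 0.1582.

0.158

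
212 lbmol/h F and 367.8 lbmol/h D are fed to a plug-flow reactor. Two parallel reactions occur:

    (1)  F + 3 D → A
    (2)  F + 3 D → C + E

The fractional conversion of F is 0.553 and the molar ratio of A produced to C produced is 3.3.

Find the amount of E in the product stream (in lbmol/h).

27.3 lbmol/h

Conversion of F: F consumed = 0.553 × 212 = 117.2 lbmol/h = 1ξ₁ + 1ξ₂.
Selectivity: 1ξ₁ / (1ξ₂) = 3.3 → ξ₁ = 3.3 ξ₂.
Substitute: (1·3.3 + 1) ξ₂ = 117.2 → ξ₂ = 27.26 lbmol/h, ξ₁ = 89.97 lbmol/h.
Outlet amounts (n = n₀ + Σ ν·ξ):
  F: 212 − 1(89.97) − 1(27.26) = 94.76
  D: 367.8 − 3(89.97) − 3(27.26) = 16.09
  A: 0 + 1(89.97) = 89.97
  C: 0 + 1(27.26) = 27.26
  E: 0 + 1(27.26) = 27.26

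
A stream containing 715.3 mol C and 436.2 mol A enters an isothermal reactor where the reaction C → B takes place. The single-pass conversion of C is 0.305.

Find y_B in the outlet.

0.189

C reacted = 0.305 × 715.3 = 218.2 mol; ν_C = −1, so ξ = 218.2/1 = 218.2 mol.
Outlet amounts (n = n₀ + ν ξ):
  C: 715.3 − 1(218.2) = 497.1
  B: 0 + 1(218.2) = 218.2
  A: 436.2 (inert)
Total out = 1152 mol; y_B = 218.2 / 1152 = 0.1895.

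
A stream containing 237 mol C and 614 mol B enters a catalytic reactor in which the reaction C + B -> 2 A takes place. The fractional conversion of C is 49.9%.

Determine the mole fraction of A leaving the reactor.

C reacted = 0.499 × 237 = 118.3 mol; ν_C = −1, so ξ = 118.3/1 = 118.3 mol.
Outlet amounts (n = n₀ + ν ξ):
  C: 237 − 1(118.3) = 118.7
  B: 614 − 1(118.3) = 495.7
  A: 0 + 2(118.3) = 236.5
Total out = 851 mol; y_A = 236.5 / 851 = 0.2779.

0.278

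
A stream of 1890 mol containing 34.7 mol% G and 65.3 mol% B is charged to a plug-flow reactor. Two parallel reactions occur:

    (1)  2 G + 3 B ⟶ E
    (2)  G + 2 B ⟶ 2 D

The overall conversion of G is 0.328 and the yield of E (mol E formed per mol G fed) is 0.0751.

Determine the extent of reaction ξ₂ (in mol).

ξ₂ = 117 mol

Yield of E: 1ξ₁ / 655.8 = 0.0751 → ξ₁ = 49.25 mol.
Conversion of G: 2ξ₁ + 1ξ₂ = 0.328 × 655.8 = 215.1 → ξ₂ = 116.6 mol.
Outlet amounts (n = n₀ + Σ ν·ξ):
  G: 655.8 − 2(49.25) − 1(116.6) = 440.7
  B: 1234 − 3(49.25) − 2(116.6) = 853.2
  E: 0 + 1(49.25) = 49.25
  D: 0 + 2(116.6) = 233.2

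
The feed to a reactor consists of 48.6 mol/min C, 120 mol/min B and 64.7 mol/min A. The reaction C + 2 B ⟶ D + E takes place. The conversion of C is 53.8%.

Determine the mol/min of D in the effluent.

C reacted = 0.538 × 48.6 = 26.15 mol/min; ν_C = −1, so ξ = 26.15/1 = 26.15 mol/min.
Outlet amounts (n = n₀ + ν ξ):
  C: 48.6 − 1(26.15) = 22.45
  B: 120 − 2(26.15) = 67.71
  D: 0 + 1(26.15) = 26.15
  E: 0 + 1(26.15) = 26.15
  A: 64.7 (inert)

26.1 mol/min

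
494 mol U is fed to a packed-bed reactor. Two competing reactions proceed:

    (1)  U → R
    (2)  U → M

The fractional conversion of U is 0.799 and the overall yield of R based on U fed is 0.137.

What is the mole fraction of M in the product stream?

0.662

Yield of R: 1ξ₁ / 494 = 0.137 → ξ₁ = 67.68 mol.
Conversion of U: 1ξ₁ + 1ξ₂ = 0.799 × 494 = 394.7 → ξ₂ = 327 mol.
Outlet amounts (n = n₀ + Σ ν·ξ):
  U: 494 − 1(67.68) − 1(327) = 99.29
  R: 0 + 1(67.68) = 67.68
  M: 0 + 1(327) = 327
Total out = 494 mol; y_M = 327 / 494 = 0.662.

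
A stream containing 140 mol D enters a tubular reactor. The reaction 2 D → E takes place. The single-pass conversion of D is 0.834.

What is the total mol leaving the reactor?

81.6 mol

D reacted = 0.834 × 140 = 116.8 mol; ν_D = −2, so ξ = 116.8/2 = 58.38 mol.
Outlet amounts (n = n₀ + ν ξ):
  D: 140 − 2(58.38) = 23.24
  E: 0 + 1(58.38) = 58.38
Total out = 23.24 + 58.38 = 81.62 mol.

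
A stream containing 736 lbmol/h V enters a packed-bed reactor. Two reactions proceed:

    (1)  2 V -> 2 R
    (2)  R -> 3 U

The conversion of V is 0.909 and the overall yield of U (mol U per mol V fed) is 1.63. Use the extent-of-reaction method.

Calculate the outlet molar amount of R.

Conversion of V: V consumed = 2ξ₁ = 0.909 × 736 → ξ₁ = 334.5 lbmol/h.
Yield of U: 3ξ₂ / 736 = 1.63 → ξ₂ = 399.9 lbmol/h.
Outlet amounts (n = n₀ + Σ ν·ξ):
  V: 736 − 2(334.5) = 66.98
  R: 0 + 2(334.5) − 1(399.9) = 269.1
  U: 0 + 3(399.9) = 1200

269 lbmol/h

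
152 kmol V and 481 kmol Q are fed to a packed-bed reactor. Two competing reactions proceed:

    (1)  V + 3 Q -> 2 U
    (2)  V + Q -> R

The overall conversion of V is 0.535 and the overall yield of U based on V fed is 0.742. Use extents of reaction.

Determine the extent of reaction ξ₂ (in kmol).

Yield of U: 2ξ₁ / 152 = 0.742 → ξ₁ = 56.39 kmol.
Conversion of V: 1ξ₁ + 1ξ₂ = 0.535 × 152 = 81.32 → ξ₂ = 24.93 kmol.
Outlet amounts (n = n₀ + Σ ν·ξ):
  V: 152 − 1(56.39) − 1(24.93) = 70.68
  Q: 481 − 3(56.39) − 1(24.93) = 286.9
  U: 0 + 2(56.39) = 112.8
  R: 0 + 1(24.93) = 24.93

ξ₂ = 24.9 kmol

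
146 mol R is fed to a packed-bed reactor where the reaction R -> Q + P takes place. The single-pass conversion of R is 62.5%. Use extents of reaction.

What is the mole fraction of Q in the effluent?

0.385

R reacted = 0.625 × 146 = 91.25 mol; ν_R = −1, so ξ = 91.25/1 = 91.25 mol.
Outlet amounts (n = n₀ + ν ξ):
  R: 146 − 1(91.25) = 54.75
  Q: 0 + 1(91.25) = 91.25
  P: 0 + 1(91.25) = 91.25
Total out = 237.2 mol; y_Q = 91.25 / 237.2 = 0.3846.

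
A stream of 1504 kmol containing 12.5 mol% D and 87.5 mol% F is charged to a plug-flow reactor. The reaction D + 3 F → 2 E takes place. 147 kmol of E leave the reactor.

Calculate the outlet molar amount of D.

For E: n = n₀ + 2ξ → 147 = 0 + 2ξ, giving ξ = 73.5 kmol.
Outlet amounts (n = n₀ + ν ξ):
  D: 188 − 1(73.5) = 114.5
  F: 1316 − 3(73.5) = 1096
  E: 0 + 2(73.5) = 147

114 kmol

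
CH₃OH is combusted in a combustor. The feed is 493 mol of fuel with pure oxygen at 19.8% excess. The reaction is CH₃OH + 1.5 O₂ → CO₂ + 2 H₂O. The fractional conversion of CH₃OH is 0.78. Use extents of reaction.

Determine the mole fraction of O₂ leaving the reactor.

Stoichiometric O₂ = 1.5 × 493 = 739.5 mol; O₂ fed = 739.5 × 1.198 = 885.9 mol.
Fuel reacted = 0.78 × 493 → ξ = 384.5 mol.
Outlet (n = n₀ + ν ξ):
  CH₃OH: 493 − 1(384.5) = 108.5
  O₂: 885.9 − 1.5(384.5) = 309.1
  CO₂: 0 + 1(384.5) = 384.5
  H₂O: 0 + 2(384.5) = 769.1
Total out = 1571 mol; y_O₂ = 309.1 / 1571 = 0.1967.

0.197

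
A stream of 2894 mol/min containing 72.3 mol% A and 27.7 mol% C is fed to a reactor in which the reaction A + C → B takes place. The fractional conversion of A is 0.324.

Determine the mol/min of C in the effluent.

124 mol/min

A reacted = 0.324 × 2092 = 677.9 mol/min; ν_A = −1, so ξ = 677.9/1 = 677.9 mol/min.
Outlet amounts (n = n₀ + ν ξ):
  A: 2092 − 1(677.9) = 1414
  C: 801.6 − 1(677.9) = 123.7
  B: 0 + 1(677.9) = 677.9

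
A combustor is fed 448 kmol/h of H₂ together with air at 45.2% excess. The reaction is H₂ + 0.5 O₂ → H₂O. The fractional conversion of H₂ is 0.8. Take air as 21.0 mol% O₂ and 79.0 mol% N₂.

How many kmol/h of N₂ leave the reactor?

Stoichiometric O₂ = 0.5 × 448 = 224 kmol/h; O₂ fed = 224 × 1.452 = 325.2 kmol/h.
N₂ fed = 325.2 × 79/21 = 1224 kmol/h.
Fuel reacted = 0.8 × 448 → ξ = 358.4 kmol/h.
Outlet (n = n₀ + ν ξ):
  H₂: 448 − 1(358.4) = 89.6
  O₂: 325.2 − 0.5(358.4) = 146
  N₂: 1224 (inert)
  H₂O: 0 + 1(358.4) = 358.4

1220 kmol/h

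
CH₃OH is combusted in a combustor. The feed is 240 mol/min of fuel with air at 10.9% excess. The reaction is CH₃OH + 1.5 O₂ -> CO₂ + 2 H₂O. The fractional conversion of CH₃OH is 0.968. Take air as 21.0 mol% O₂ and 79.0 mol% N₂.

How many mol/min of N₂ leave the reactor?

1500 mol/min

Stoichiometric O₂ = 1.5 × 240 = 360 mol/min; O₂ fed = 360 × 1.109 = 399.2 mol/min.
N₂ fed = 399.2 × 79/21 = 1502 mol/min.
Fuel reacted = 0.968 × 240 → ξ = 232.3 mol/min.
Outlet (n = n₀ + ν ξ):
  CH₃OH: 240 − 1(232.3) = 7.68
  O₂: 399.2 − 1.5(232.3) = 50.76
  N₂: 1502 (inert)
  CO₂: 0 + 1(232.3) = 232.3
  H₂O: 0 + 2(232.3) = 464.6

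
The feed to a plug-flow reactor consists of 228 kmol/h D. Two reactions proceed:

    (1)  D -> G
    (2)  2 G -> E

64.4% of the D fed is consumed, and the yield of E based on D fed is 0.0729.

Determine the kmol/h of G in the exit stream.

Conversion of D: D consumed = 1ξ₁ = 0.644 × 228 → ξ₁ = 146.8 kmol/h.
Yield of E: 1ξ₂ / 228 = 0.0729 → ξ₂ = 16.62 kmol/h.
Outlet amounts (n = n₀ + Σ ν·ξ):
  D: 228 − 1(146.8) = 81.17
  G: 0 + 1(146.8) − 2(16.62) = 113.6
  E: 0 + 1(16.62) = 16.62

114 kmol/h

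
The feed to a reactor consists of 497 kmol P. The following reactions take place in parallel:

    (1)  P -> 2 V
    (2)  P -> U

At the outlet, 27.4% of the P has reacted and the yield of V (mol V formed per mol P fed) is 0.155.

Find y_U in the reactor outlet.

Yield of V: 2ξ₁ / 497 = 0.155 → ξ₁ = 38.52 kmol.
Conversion of P: 1ξ₁ + 1ξ₂ = 0.274 × 497 = 136.2 → ξ₂ = 97.66 kmol.
Outlet amounts (n = n₀ + Σ ν·ξ):
  P: 497 − 1(38.52) − 1(97.66) = 360.8
  V: 0 + 2(38.52) = 77.03
  U: 0 + 1(97.66) = 97.66
Total out = 535.5 kmol; y_U = 97.66 / 535.5 = 0.1824.

0.182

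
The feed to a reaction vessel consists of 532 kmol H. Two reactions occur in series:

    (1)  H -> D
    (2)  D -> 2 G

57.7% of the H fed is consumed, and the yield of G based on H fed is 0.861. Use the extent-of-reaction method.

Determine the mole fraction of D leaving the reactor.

Conversion of H: H consumed = 1ξ₁ = 0.577 × 532 → ξ₁ = 307 kmol.
Yield of G: 2ξ₂ / 532 = 0.861 → ξ₂ = 229 kmol.
Outlet amounts (n = n₀ + Σ ν·ξ):
  H: 532 − 1(307) = 225
  D: 0 + 1(307) − 1(229) = 77.94
  G: 0 + 2(229) = 458.1
Total out = 761 kmol; y_D = 77.94 / 761 = 0.1024.

0.102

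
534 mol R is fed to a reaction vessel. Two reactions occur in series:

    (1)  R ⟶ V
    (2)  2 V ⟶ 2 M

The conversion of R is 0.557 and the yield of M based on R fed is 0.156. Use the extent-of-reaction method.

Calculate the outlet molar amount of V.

214 mol

Conversion of R: R consumed = 1ξ₁ = 0.557 × 534 → ξ₁ = 297.4 mol.
Yield of M: 2ξ₂ / 534 = 0.156 → ξ₂ = 41.65 mol.
Outlet amounts (n = n₀ + Σ ν·ξ):
  R: 534 − 1(297.4) = 236.6
  V: 0 + 1(297.4) − 2(41.65) = 214.1
  M: 0 + 2(41.65) = 83.3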